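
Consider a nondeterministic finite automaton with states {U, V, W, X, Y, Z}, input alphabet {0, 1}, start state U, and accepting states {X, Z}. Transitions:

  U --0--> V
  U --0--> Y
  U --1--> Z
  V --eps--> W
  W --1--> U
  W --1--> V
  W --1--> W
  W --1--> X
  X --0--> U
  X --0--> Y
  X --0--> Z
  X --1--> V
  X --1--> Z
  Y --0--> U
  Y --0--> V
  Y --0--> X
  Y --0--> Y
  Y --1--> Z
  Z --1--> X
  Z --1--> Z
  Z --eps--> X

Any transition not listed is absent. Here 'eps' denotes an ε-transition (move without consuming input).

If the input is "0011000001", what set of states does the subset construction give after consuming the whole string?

{U, V, W, X, Z}

Start in {U}.
Read '0': U→{V, Y}; union {V, Y}; ε-closure = {V, W, Y}.
Read '0': V→∅, W→∅, Y→{U, V, X, Y}; union {U, V, X, Y}; ε-closure = {U, V, W, X, Y}.
Read '1': U→{Z}, V→∅, W→{U, V, W, X}, X→{V, Z}, Y→{Z}; now {U, V, W, X, Z}.
Read '1': U→{Z}, V→∅, W→{U, V, W, X}, X→{V, Z}, Z→{X, Z}; now {U, V, W, X, Z}.
Read '0': U→{V, Y}, V→∅, W→∅, X→{U, Y, Z}, Z→∅; union {U, V, Y, Z}; ε-closure = {U, V, W, X, Y, Z}.
Read '0': U→{V, Y}, V→∅, W→∅, X→{U, Y, Z}, Y→{U, V, X, Y}, Z→∅; union {U, V, X, Y, Z}; ε-closure = {U, V, W, X, Y, Z}.
Read '0': U→{V, Y}, V→∅, W→∅, X→{U, Y, Z}, Y→{U, V, X, Y}, Z→∅; union {U, V, X, Y, Z}; ε-closure = {U, V, W, X, Y, Z}.
Read '0': U→{V, Y}, V→∅, W→∅, X→{U, Y, Z}, Y→{U, V, X, Y}, Z→∅; union {U, V, X, Y, Z}; ε-closure = {U, V, W, X, Y, Z}.
Read '0': U→{V, Y}, V→∅, W→∅, X→{U, Y, Z}, Y→{U, V, X, Y}, Z→∅; union {U, V, X, Y, Z}; ε-closure = {U, V, W, X, Y, Z}.
Read '1': U→{Z}, V→∅, W→{U, V, W, X}, X→{V, Z}, Y→{Z}, Z→{X, Z}; now {U, V, W, X, Z}.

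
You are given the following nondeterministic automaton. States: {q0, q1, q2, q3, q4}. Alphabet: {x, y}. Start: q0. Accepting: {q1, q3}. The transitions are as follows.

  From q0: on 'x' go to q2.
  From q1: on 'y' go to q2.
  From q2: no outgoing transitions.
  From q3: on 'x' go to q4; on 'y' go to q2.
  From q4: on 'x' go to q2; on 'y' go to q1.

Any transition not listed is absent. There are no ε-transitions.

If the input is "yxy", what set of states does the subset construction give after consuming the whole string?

∅

Start in {q0}.
Read 'y': {q0} → ∅.
The set is empty and remains empty for the remaining 2 symbols.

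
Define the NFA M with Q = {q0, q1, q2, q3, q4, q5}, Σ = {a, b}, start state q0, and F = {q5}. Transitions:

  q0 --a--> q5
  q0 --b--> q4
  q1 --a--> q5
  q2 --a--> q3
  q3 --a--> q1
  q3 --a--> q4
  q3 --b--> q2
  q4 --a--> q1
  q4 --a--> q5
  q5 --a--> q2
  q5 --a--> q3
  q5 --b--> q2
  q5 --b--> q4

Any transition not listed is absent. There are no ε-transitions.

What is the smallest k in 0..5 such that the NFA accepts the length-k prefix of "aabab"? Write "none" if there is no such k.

Start in {q0}.
Read 'a': {q0} → {q5}.
None of the earlier sets intersect F, but {q5} does.

1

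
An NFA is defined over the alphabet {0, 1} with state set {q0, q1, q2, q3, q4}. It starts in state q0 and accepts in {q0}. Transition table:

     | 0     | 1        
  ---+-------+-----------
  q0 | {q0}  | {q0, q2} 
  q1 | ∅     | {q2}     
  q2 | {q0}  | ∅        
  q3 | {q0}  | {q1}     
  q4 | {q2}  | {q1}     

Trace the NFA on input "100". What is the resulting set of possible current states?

Start in {q0}.
Read '1': q0→{q0, q2}; now {q0, q2}.
Read '0': q0→{q0}, q2→{q0}; now {q0}.
Read '0': q0→{q0}; now {q0}.

{q0}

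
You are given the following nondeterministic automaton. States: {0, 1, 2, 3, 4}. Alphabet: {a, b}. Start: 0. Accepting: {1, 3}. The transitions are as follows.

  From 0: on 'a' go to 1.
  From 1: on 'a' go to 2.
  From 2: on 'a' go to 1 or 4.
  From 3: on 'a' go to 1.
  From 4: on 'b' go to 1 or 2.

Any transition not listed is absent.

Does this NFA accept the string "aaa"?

Yes

Start in {0}.
Read 'a': {0} → {1}.
Read 'a': {1} → {2}.
Read 'a': {2} → {1, 4}.
The final set {1, 4} contains the accepting state 1.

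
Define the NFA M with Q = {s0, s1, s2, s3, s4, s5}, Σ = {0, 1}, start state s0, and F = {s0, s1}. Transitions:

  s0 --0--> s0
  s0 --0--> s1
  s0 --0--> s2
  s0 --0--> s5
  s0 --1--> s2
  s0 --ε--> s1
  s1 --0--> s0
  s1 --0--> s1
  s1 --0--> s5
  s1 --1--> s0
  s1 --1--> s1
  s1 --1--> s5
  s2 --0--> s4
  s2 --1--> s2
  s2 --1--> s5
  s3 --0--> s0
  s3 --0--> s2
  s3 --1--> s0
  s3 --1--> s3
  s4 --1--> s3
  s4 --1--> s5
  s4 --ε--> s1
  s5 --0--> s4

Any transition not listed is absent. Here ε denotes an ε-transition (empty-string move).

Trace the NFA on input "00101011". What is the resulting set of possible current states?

Start: ε-closure({s0}) = {s0, s1}.
Read '0': s0→{s0, s1, s2, s5}, s1→{s0, s1, s5}; now {s0, s1, s2, s5}.
Read '0': s0→{s0, s1, s2, s5}, s1→{s0, s1, s5}, s2→{s4}, s5→{s4}; now {s0, s1, s2, s4, s5}.
Read '1': s0→{s2}, s1→{s0, s1, s5}, s2→{s2, s5}, s4→{s3, s5}, s5→∅; now {s0, s1, s2, s3, s5}.
Read '0': s0→{s0, s1, s2, s5}, s1→{s0, s1, s5}, s2→{s4}, s3→{s0, s2}, s5→{s4}; now {s0, s1, s2, s4, s5}.
Read '1': s0→{s2}, s1→{s0, s1, s5}, s2→{s2, s5}, s4→{s3, s5}, s5→∅; now {s0, s1, s2, s3, s5}.
Read '0': s0→{s0, s1, s2, s5}, s1→{s0, s1, s5}, s2→{s4}, s3→{s0, s2}, s5→{s4}; now {s0, s1, s2, s4, s5}.
Read '1': s0→{s2}, s1→{s0, s1, s5}, s2→{s2, s5}, s4→{s3, s5}, s5→∅; now {s0, s1, s2, s3, s5}.
Read '1': s0→{s2}, s1→{s0, s1, s5}, s2→{s2, s5}, s3→{s0, s3}, s5→∅; now {s0, s1, s2, s3, s5}.

{s0, s1, s2, s3, s5}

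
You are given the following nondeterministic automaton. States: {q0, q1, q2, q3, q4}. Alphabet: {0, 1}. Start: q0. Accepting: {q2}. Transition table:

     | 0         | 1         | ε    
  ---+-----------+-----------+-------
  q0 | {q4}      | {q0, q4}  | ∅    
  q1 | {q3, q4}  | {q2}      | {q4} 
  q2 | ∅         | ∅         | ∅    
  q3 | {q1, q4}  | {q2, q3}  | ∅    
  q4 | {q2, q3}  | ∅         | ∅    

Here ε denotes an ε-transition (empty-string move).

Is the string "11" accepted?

No

Start in {q0}.
Read '1': q0→{q0, q4}; now {q0, q4}.
Read '1': q0→{q0, q4}, q4→∅; now {q0, q4}.
The final set {q0, q4} contains no accepting state.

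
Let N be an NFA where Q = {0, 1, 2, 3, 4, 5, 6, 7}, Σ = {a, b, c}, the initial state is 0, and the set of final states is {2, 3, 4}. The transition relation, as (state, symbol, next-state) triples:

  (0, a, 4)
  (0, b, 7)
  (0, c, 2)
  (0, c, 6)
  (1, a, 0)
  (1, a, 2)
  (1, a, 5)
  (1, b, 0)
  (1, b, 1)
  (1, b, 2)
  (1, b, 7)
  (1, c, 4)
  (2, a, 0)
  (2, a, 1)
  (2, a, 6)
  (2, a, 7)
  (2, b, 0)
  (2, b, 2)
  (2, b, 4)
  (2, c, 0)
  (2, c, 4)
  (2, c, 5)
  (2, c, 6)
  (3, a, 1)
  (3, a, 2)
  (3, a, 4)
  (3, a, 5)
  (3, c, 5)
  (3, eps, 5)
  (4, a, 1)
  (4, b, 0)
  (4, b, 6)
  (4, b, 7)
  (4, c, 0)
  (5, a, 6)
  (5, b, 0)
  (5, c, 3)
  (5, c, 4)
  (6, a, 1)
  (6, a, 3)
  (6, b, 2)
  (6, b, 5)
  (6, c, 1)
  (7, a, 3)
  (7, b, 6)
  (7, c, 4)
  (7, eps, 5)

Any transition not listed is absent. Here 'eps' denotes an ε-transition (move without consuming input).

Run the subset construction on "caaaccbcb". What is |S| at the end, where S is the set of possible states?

7

Start in {0}.
Read 'c': {0} → {2, 6}.
Read 'a': {2, 6} → {0, 1, 3, 5, 6, 7}.
Read 'a': {0, 1, 3, 5, 6, 7} → {0, 1, 2, 3, 4, 5, 6}.
Read 'a': {0, 1, 2, 3, 4, 5, 6} → {0, 1, 2, 3, 4, 5, 6, 7}.
Read 'c': {0, 1, 2, 3, 4, 5, 6, 7} → {0, 1, 2, 3, 4, 5, 6}.
Read 'c': {0, 1, 2, 3, 4, 5, 6} → {0, 1, 2, 3, 4, 5, 6}.
Read 'b': {0, 1, 2, 3, 4, 5, 6} → {0, 1, 2, 4, 5, 6, 7}.
Read 'c': {0, 1, 2, 4, 5, 6, 7} → {0, 1, 2, 3, 4, 5, 6}.
Read 'b': {0, 1, 2, 3, 4, 5, 6} → {0, 1, 2, 4, 5, 6, 7}.
That set has 7 states.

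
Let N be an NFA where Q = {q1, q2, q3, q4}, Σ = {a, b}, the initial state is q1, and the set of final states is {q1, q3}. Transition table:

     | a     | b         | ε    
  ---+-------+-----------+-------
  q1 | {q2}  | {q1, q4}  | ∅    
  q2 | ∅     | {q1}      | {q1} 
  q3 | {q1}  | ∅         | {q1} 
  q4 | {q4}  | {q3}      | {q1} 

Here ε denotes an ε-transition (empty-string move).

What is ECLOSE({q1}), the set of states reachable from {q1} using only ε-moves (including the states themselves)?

Begin with {q1}.
No ε-moves leave this set, so the closure equals the set itself.

{q1}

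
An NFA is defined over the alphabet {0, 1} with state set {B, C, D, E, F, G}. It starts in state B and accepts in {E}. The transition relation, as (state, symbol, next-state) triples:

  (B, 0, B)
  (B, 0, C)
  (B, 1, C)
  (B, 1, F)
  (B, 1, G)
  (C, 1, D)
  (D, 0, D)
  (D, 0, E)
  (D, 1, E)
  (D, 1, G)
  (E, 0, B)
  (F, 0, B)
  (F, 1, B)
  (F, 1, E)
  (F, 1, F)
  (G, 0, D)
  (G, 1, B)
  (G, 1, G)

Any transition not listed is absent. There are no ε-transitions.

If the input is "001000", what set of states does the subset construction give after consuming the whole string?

{B, C, D, E}

Start in {B}.
Read '0': {B} → {B, C}.
Read '0': {B, C} → {B, C}.
Read '1': {B, C} → {C, D, F, G}.
Read '0': {C, D, F, G} → {B, D, E}.
Read '0': {B, D, E} → {B, C, D, E}.
Read '0': {B, C, D, E} → {B, C, D, E}.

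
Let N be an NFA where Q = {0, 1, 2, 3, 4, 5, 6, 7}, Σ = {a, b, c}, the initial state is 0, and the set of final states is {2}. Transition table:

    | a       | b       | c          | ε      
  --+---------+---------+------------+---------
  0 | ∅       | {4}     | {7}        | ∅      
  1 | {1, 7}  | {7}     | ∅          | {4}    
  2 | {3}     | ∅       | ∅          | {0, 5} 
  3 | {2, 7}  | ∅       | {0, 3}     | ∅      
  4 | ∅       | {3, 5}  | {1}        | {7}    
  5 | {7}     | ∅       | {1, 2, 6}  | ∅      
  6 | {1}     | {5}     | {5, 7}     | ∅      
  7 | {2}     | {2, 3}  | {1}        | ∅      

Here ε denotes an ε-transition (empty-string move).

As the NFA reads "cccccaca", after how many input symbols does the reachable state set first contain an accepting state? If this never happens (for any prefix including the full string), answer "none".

Start in {0}.
Read 'c': {0} → {7}.
Read 'c': {7} → {1, 4, 7}.
Read 'c': {1, 4, 7} → {1, 4, 7}.
Read 'c': {1, 4, 7} → {1, 4, 7}.
Read 'c': {1, 4, 7} → {1, 4, 7}.
Read 'a': {1, 4, 7} → {0, 1, 2, 4, 5, 7}.
None of the earlier sets intersect F, but {0, 1, 2, 4, 5, 7} does.

6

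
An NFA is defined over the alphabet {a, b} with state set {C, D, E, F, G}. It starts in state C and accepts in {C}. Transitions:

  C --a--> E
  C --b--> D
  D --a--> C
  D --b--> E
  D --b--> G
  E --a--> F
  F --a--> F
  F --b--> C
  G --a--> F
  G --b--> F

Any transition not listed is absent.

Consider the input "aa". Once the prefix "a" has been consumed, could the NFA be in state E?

Yes

Start in {C}.
Read 'a': C→{E}; now {E}.
State E is in {E}.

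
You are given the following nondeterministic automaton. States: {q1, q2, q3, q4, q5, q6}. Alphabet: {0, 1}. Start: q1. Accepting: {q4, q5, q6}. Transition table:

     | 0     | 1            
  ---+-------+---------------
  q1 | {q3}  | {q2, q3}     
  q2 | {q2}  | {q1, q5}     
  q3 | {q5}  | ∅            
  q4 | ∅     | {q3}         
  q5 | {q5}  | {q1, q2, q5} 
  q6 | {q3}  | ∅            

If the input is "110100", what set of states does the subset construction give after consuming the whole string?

Start in {q1}.
Read '1': {q1} → {q2, q3}.
Read '1': {q2, q3} → {q1, q5}.
Read '0': {q1, q5} → {q3, q5}.
Read '1': {q3, q5} → {q1, q2, q5}.
Read '0': {q1, q2, q5} → {q2, q3, q5}.
Read '0': {q2, q3, q5} → {q2, q5}.

{q2, q5}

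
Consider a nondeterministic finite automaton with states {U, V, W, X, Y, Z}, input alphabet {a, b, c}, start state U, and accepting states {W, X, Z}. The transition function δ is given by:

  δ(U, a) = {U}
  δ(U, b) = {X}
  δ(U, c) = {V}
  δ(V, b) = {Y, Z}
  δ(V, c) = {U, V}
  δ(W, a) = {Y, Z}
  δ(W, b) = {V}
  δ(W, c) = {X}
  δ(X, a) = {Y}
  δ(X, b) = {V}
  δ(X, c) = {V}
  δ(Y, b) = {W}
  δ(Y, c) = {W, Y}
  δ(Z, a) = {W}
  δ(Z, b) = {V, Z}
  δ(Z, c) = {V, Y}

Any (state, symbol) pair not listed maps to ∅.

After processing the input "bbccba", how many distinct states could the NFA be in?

2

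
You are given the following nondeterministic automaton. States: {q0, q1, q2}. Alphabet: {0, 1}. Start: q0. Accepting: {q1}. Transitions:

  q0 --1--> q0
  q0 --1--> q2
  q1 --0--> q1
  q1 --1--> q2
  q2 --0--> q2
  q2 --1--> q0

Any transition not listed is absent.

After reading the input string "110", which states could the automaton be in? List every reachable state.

{q2}

Start in {q0}.
Read '1': {q0} → {q0, q2}.
Read '1': {q0, q2} → {q0, q2}.
Read '0': {q0, q2} → {q2}.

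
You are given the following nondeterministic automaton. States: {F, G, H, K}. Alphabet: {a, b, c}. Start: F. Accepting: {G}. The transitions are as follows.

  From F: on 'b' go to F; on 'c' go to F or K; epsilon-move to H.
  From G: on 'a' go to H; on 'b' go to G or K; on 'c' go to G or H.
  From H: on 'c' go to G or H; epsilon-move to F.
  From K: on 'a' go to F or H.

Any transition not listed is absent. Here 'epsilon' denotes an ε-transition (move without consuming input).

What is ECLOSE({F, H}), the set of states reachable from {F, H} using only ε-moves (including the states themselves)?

Begin with {F, H}.
No ε-moves leave this set, so the closure equals the set itself.

{F, H}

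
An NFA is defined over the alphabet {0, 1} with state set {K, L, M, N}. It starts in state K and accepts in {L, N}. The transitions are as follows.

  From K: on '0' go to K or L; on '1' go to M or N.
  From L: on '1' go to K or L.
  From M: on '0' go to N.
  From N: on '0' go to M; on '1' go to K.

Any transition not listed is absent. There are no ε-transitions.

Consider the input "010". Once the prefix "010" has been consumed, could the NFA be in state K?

Yes

Start in {K}.
Read '0': K→{K, L}; now {K, L}.
Read '1': K→{M, N}, L→{K, L}; now {K, L, M, N}.
Read '0': K→{K, L}, L→∅, M→{N}, N→{M}; now {K, L, M, N}.
State K is in {K, L, M, N}.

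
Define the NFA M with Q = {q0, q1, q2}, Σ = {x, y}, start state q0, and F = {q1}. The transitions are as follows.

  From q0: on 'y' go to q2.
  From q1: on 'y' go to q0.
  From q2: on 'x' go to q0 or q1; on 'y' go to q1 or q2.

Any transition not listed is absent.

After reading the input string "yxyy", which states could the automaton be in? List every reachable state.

{q1, q2}

Start in {q0}.
Read 'y': {q0} → {q2}.
Read 'x': {q2} → {q0, q1}.
Read 'y': {q0, q1} → {q0, q2}.
Read 'y': {q0, q2} → {q1, q2}.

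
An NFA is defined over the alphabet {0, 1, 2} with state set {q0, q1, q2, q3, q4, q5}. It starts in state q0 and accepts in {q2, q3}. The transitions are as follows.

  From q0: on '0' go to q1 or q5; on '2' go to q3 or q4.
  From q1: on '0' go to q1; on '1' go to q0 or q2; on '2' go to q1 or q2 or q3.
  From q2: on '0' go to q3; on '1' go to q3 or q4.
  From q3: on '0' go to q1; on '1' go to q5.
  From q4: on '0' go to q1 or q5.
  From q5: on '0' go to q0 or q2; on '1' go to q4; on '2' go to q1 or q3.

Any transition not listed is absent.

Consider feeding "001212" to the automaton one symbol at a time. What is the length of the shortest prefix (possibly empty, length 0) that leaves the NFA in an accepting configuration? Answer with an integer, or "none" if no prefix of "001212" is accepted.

Start in {q0}.
Read '0': {q0} → {q1, q5}.
Read '0': {q1, q5} → {q0, q1, q2}.
None of the earlier sets intersect F, but {q0, q1, q2} does.

2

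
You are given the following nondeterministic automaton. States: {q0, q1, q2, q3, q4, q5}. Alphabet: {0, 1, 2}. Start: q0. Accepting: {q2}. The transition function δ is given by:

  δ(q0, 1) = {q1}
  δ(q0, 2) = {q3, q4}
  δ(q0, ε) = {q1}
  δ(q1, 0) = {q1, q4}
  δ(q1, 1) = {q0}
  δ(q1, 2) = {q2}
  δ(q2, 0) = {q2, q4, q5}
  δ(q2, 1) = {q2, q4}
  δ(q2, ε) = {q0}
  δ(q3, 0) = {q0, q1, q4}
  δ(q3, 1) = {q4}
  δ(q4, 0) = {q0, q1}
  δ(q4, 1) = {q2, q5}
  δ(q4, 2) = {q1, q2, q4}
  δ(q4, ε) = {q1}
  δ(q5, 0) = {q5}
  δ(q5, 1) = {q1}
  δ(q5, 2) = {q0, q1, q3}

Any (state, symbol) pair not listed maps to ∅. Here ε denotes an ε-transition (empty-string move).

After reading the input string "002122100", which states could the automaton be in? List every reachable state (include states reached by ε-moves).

{q0, q1, q2, q4, q5}

Start: ε-closure({q0}) = {q0, q1}.
Read '0': {q0, q1} → {q1, q4}.
Read '0': {q1, q4} → {q0, q1, q4}.
Read '2': {q0, q1, q4} → {q0, q1, q2, q3, q4}.
Read '1': {q0, q1, q2, q3, q4} → {q0, q1, q2, q4, q5}.
Read '2': {q0, q1, q2, q4, q5} → {q0, q1, q2, q3, q4}.
Read '2': {q0, q1, q2, q3, q4} → {q0, q1, q2, q3, q4}.
Read '1': {q0, q1, q2, q3, q4} → {q0, q1, q2, q4, q5}.
Read '0': {q0, q1, q2, q4, q5} → {q0, q1, q2, q4, q5}.
Read '0': {q0, q1, q2, q4, q5} → {q0, q1, q2, q4, q5}.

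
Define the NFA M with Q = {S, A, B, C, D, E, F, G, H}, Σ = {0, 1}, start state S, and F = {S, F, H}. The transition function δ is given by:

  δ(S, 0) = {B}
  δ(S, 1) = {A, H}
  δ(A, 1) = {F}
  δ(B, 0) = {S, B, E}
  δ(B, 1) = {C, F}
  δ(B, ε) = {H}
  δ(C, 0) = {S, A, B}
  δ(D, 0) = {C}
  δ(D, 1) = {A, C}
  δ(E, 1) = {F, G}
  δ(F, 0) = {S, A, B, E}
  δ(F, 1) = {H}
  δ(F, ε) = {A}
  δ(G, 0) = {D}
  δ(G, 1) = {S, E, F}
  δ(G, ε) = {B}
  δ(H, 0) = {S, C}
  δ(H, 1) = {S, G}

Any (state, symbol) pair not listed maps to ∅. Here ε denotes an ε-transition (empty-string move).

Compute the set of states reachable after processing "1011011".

{S, A, B, C, E, F, G, H}

Start in {S}.
Read '1': S→{A, H}; now {A, H}.
Read '0': A→∅, H→{S, C}; now {S, C}.
Read '1': S→{A, H}, C→∅; now {A, H}.
Read '1': A→{F}, H→{S, G}; union {S, F, G}; ε-closure = {S, A, B, F, G, H}.
Read '0': S→{B}, A→∅, B→{S, B, E}, F→{S, A, B, E}, G→{D}, H→{S, C}; union {S, A, B, C, D, E}; ε-closure = {S, A, B, C, D, E, H}.
Read '1': S→{A, H}, A→{F}, B→{C, F}, C→∅, D→{A, C}, E→{F, G}, H→{S, G}; union {S, A, C, F, G, H}; ε-closure = {S, A, B, C, F, G, H}.
Read '1': S→{A, H}, A→{F}, B→{C, F}, C→∅, F→{H}, G→{S, E, F}, H→{S, G}; union {S, A, C, E, F, G, H}; ε-closure = {S, A, B, C, E, F, G, H}.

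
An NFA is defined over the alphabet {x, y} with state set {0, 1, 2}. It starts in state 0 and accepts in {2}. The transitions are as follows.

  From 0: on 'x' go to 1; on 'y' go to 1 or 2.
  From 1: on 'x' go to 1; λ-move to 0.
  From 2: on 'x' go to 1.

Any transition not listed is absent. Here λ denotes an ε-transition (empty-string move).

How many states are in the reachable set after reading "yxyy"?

Start in {0}.
Read 'y': {0} → {0, 1, 2}.
Read 'x': {0, 1, 2} → {0, 1}.
Read 'y': {0, 1} → {0, 1, 2}.
Read 'y': {0, 1, 2} → {0, 1, 2}.
That set has 3 states.

3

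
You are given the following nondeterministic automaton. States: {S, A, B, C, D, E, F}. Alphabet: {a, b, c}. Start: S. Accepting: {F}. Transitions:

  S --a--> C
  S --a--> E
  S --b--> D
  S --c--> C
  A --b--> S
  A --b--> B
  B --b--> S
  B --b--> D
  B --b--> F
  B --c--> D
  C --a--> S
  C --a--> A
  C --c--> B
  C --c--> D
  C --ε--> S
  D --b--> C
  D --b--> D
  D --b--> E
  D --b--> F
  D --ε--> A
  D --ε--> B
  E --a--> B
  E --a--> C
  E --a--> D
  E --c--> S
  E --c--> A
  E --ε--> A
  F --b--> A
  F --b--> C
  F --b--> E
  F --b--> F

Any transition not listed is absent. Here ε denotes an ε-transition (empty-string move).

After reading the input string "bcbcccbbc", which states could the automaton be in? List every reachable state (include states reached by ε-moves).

{S, A, B, C, D}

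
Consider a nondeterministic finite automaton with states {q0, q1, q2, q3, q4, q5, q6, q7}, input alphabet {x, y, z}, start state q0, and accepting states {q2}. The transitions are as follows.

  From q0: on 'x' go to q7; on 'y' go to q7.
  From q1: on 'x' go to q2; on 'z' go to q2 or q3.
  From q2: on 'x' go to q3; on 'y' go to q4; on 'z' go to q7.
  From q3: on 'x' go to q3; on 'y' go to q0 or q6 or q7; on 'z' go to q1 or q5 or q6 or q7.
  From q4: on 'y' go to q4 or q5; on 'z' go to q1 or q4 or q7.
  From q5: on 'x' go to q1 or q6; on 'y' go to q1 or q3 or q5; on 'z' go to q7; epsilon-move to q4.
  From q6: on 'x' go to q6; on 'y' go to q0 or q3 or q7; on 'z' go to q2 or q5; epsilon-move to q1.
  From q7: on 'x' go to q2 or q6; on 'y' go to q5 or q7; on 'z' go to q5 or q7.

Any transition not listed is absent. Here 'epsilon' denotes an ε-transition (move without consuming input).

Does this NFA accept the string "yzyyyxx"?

Yes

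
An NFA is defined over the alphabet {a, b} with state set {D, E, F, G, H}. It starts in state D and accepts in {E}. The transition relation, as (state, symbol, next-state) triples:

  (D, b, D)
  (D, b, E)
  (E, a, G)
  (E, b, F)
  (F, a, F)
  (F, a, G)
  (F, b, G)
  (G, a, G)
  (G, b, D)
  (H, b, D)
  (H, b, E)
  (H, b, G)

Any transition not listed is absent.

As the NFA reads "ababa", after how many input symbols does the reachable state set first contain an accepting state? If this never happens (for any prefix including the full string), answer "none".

Start in {D}.
Read 'a': {D} → ∅.
The set is empty and remains empty for the remaining 4 symbols.
No reachable set along the way intersects F.

none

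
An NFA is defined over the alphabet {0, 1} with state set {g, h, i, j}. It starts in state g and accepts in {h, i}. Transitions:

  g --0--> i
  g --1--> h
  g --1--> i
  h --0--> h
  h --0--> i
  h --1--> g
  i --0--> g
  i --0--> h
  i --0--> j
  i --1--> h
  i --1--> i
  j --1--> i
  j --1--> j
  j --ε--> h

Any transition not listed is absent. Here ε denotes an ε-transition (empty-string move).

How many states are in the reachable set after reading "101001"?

4

Start in {g}.
Read '1': g→{h, i}; now {h, i}.
Read '0': h→{h, i}, i→{g, h, j}; now {g, h, i, j}.
Read '1': g→{h, i}, h→{g}, i→{h, i}, j→{i, j}; now {g, h, i, j}.
Read '0': g→{i}, h→{h, i}, i→{g, h, j}, j→∅; now {g, h, i, j}.
Read '0': g→{i}, h→{h, i}, i→{g, h, j}, j→∅; now {g, h, i, j}.
Read '1': g→{h, i}, h→{g}, i→{h, i}, j→{i, j}; now {g, h, i, j}.
That set has 4 states.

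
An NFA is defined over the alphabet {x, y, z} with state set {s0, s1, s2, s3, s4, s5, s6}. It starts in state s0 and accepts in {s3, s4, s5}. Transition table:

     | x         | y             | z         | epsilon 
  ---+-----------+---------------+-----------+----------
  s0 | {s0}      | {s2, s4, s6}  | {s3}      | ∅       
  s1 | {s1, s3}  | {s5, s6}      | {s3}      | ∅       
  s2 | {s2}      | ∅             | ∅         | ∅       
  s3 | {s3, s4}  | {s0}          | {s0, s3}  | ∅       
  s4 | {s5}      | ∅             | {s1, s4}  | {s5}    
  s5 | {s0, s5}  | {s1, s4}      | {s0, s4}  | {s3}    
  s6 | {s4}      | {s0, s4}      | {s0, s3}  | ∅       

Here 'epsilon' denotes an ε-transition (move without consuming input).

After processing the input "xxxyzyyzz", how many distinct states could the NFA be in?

5

Start in {s0}.
Read 'x': s0→{s0}; now {s0}.
Read 'x': s0→{s0}; now {s0}.
Read 'x': s0→{s0}; now {s0}.
Read 'y': s0→{s2, s4, s6}; union {s2, s4, s6}; ε-closure = {s2, s3, s4, s5, s6}.
Read 'z': s2→∅, s3→{s0, s3}, s4→{s1, s4}, s5→{s0, s4}, s6→{s0, s3}; union {s0, s1, s3, s4}; ε-closure = {s0, s1, s3, s4, s5}.
Read 'y': s0→{s2, s4, s6}, s1→{s5, s6}, s3→{s0}, s4→∅, s5→{s1, s4}; union {s0, s1, s2, s4, s5, s6}; ε-closure = {s0, s1, s2, s3, s4, s5, s6}.
Read 'y': s0→{s2, s4, s6}, s1→{s5, s6}, s2→∅, s3→{s0}, s4→∅, s5→{s1, s4}, s6→{s0, s4}; union {s0, s1, s2, s4, s5, s6}; ε-closure = {s0, s1, s2, s3, s4, s5, s6}.
Read 'z': s0→{s3}, s1→{s3}, s2→∅, s3→{s0, s3}, s4→{s1, s4}, s5→{s0, s4}, s6→{s0, s3}; union {s0, s1, s3, s4}; ε-closure = {s0, s1, s3, s4, s5}.
Read 'z': s0→{s3}, s1→{s3}, s3→{s0, s3}, s4→{s1, s4}, s5→{s0, s4}; union {s0, s1, s3, s4}; ε-closure = {s0, s1, s3, s4, s5}.
That set has 5 states.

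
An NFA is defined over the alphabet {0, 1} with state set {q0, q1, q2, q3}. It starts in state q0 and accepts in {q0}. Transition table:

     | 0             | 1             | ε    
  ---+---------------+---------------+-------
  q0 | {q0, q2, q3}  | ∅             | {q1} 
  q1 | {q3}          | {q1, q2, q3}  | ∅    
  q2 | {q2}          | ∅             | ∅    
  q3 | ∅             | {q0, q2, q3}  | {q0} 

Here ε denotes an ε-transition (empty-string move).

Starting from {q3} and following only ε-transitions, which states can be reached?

{q0, q1, q3}

Begin with {q3}.
ε-move q3 → q0; add q0.
ε-move q0 → q1; add q1.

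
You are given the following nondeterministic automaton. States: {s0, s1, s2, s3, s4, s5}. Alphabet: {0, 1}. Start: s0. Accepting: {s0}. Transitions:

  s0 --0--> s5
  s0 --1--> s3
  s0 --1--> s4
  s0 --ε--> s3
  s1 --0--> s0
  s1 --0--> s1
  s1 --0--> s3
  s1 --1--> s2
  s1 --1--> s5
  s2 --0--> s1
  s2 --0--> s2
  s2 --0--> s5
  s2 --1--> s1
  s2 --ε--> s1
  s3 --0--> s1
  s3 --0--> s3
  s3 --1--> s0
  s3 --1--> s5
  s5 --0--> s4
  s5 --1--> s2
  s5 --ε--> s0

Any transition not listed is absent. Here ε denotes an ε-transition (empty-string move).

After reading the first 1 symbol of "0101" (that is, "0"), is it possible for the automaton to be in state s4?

Start: ε-closure({s0}) = {s0, s3}.
Read '0': s0→{s5}, s3→{s1, s3}; union {s1, s3, s5}; ε-closure = {s0, s1, s3, s5}.
State s4 is not in {s0, s1, s3, s5}.

No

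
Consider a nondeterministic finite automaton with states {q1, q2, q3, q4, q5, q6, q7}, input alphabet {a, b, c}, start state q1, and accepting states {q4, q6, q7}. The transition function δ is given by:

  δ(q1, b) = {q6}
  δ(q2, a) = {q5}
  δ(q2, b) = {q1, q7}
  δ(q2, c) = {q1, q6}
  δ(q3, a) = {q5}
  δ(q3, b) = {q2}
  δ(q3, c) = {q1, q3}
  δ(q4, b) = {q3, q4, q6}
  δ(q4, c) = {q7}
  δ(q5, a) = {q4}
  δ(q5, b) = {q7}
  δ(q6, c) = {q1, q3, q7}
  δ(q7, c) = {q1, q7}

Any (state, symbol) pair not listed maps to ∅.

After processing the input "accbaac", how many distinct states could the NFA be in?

Start in {q1}.
Read 'a': {q1} → ∅.
The set is empty and remains empty for the remaining 6 symbols.
That set has 0 states.

0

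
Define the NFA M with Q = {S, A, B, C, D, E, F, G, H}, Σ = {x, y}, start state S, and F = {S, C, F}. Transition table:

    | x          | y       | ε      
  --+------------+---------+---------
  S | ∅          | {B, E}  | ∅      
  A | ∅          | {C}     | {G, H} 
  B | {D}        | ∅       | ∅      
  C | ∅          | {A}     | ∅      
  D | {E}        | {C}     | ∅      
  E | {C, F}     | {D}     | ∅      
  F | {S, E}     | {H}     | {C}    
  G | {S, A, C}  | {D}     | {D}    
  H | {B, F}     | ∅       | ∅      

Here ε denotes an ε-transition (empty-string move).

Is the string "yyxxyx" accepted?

Yes

Start in {S}.
Read 'y': {S} → {B, E}.
Read 'y': {B, E} → {D}.
Read 'x': {D} → {E}.
Read 'x': {E} → {C, F}.
Read 'y': {C, F} → {A, D, G, H}.
Read 'x': {A, D, G, H} → {S, A, B, C, D, E, F, G, H}.
The final set {S, A, B, C, D, E, F, G, H} contains the accepting states S, C, F.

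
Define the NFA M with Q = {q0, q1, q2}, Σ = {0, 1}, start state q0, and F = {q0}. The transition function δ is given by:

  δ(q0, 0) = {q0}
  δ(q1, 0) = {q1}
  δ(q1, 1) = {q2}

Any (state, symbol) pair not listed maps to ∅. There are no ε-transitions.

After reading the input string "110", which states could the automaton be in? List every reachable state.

Start in {q0}.
Read '1': {q0} → ∅.
The set is empty and remains empty for the remaining 2 symbols.

∅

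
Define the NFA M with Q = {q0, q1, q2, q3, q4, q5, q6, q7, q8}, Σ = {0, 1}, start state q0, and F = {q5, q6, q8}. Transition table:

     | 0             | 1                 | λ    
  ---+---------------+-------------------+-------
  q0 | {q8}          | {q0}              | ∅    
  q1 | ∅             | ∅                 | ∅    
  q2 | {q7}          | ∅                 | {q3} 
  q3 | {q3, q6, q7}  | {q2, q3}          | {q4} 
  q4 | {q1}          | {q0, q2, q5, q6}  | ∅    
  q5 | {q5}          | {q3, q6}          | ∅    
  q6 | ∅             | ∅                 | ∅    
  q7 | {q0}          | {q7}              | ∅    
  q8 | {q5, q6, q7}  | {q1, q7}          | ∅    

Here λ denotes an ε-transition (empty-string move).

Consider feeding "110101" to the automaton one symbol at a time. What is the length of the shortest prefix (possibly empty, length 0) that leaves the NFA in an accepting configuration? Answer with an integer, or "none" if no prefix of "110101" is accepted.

3

Start in {q0}.
Read '1': q0→{q0}; now {q0}.
Read '1': q0→{q0}; now {q0}.
Read '0': q0→{q8}; now {q8}.
None of the earlier sets intersect F, but {q8} does.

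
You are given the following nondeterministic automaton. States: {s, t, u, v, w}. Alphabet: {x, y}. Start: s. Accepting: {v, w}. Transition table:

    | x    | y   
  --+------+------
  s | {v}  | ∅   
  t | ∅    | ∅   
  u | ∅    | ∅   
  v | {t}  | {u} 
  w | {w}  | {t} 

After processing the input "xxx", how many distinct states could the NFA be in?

Start in {s}.
Read 'x': s→{v}; now {v}.
Read 'x': v→{t}; now {t}.
Read 'x': t→∅; now ∅.
That set has 0 states.

0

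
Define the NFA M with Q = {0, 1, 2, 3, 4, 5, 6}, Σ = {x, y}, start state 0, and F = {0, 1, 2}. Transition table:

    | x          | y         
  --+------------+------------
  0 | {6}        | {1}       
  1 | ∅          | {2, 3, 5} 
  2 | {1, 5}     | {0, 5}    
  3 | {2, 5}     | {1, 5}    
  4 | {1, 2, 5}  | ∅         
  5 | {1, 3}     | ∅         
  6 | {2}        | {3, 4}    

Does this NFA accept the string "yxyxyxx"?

No

Start in {0}.
Read 'y': {0} → {1}.
Read 'x': {1} → ∅.
The set is empty and remains empty for the remaining 5 symbols.
The final set ∅ contains no accepting state.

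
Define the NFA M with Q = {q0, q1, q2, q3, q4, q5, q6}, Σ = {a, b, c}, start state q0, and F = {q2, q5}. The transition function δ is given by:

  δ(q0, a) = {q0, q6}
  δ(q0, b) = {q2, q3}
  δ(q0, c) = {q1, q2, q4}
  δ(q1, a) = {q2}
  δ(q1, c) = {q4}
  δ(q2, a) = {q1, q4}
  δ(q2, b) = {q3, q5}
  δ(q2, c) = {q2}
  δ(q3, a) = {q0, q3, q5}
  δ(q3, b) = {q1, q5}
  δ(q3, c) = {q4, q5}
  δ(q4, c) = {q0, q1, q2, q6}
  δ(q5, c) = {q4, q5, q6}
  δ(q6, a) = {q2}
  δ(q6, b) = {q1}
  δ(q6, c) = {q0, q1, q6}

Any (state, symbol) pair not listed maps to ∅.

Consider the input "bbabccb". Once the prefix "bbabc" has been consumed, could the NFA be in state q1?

Start in {q0}.
Read 'b': {q0} → {q2, q3}.
Read 'b': {q2, q3} → {q1, q3, q5}.
Read 'a': {q1, q3, q5} → {q0, q2, q3, q5}.
Read 'b': {q0, q2, q3, q5} → {q1, q2, q3, q5}.
Read 'c': {q1, q2, q3, q5} → {q2, q4, q5, q6}.
State q1 is not in {q2, q4, q5, q6}.

No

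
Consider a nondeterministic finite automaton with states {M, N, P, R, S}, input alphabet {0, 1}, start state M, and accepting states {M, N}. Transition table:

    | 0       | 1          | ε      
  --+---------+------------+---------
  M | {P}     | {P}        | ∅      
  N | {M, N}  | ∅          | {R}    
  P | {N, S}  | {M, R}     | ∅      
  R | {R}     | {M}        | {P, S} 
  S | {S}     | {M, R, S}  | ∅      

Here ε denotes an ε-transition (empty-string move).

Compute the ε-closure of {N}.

Begin with {N}.
ε-move N → R; add R.
ε-move R → P; add P.
ε-move R → S; add S.

{N, P, R, S}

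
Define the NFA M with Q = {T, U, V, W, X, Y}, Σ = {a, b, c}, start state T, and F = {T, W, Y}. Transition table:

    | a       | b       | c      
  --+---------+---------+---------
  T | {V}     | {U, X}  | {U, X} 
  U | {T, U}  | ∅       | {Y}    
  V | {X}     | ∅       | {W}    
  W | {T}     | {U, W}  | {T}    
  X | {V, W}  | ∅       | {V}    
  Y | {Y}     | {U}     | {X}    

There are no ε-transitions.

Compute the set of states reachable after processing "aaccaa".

{V}

Start in {T}.
Read 'a': T→{V}; now {V}.
Read 'a': V→{X}; now {X}.
Read 'c': X→{V}; now {V}.
Read 'c': V→{W}; now {W}.
Read 'a': W→{T}; now {T}.
Read 'a': T→{V}; now {V}.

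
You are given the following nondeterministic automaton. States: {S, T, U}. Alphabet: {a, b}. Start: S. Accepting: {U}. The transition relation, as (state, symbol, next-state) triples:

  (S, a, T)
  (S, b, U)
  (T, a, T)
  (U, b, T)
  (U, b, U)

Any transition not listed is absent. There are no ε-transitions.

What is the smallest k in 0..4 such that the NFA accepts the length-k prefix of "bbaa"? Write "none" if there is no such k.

Start in {S}.
Read 'b': {S} → {U}.
None of the earlier sets intersect F, but {U} does.

1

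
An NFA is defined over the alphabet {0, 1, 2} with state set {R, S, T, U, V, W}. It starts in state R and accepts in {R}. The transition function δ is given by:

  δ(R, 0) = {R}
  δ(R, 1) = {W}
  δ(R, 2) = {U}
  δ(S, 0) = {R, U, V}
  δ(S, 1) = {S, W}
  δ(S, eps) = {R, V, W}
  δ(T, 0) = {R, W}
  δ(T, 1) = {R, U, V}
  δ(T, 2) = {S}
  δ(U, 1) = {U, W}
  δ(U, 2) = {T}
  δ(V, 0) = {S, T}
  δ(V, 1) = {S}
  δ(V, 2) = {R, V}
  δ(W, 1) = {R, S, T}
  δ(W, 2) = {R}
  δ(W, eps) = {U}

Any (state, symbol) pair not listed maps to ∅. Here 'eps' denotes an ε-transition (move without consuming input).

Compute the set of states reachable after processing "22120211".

Start in {R}.
Read '2': {R} → {U}.
Read '2': {U} → {T}.
Read '1': {T} → {R, U, V}.
Read '2': {R, U, V} → {R, T, U, V}.
Read '0': {R, T, U, V} → {R, S, T, U, V, W}.
Read '2': {R, S, T, U, V, W} → {R, S, T, U, V, W}.
Read '1': {R, S, T, U, V, W} → {R, S, T, U, V, W}.
Read '1': {R, S, T, U, V, W} → {R, S, T, U, V, W}.

{R, S, T, U, V, W}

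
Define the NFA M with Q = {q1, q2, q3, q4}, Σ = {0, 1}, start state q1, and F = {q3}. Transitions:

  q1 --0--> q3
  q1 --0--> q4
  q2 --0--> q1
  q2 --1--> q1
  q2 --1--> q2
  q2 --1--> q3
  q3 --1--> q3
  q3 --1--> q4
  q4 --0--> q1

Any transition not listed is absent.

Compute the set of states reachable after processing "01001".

Start in {q1}.
Read '0': {q1} → {q3, q4}.
Read '1': {q3, q4} → {q3, q4}.
Read '0': {q3, q4} → {q1}.
Read '0': {q1} → {q3, q4}.
Read '1': {q3, q4} → {q3, q4}.

{q3, q4}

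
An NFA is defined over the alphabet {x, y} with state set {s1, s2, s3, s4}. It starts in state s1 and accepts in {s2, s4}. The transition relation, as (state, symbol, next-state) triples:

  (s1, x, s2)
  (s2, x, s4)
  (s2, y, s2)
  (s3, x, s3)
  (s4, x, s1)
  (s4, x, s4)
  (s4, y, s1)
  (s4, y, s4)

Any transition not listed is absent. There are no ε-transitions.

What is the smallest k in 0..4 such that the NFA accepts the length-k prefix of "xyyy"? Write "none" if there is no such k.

Start in {s1}.
Read 'x': {s1} → {s2}.
None of the earlier sets intersect F, but {s2} does.

1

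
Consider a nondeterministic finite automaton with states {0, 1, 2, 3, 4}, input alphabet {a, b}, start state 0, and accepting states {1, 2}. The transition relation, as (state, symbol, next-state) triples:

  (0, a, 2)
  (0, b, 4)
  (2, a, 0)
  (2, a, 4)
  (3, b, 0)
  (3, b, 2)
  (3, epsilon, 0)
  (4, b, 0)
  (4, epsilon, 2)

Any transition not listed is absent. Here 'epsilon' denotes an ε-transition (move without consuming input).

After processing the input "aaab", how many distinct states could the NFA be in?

3

Start in {0}.
Read 'a': {0} → {2}.
Read 'a': {2} → {0, 2, 4}.
Read 'a': {0, 2, 4} → {0, 2, 4}.
Read 'b': {0, 2, 4} → {0, 2, 4}.
That set has 3 states.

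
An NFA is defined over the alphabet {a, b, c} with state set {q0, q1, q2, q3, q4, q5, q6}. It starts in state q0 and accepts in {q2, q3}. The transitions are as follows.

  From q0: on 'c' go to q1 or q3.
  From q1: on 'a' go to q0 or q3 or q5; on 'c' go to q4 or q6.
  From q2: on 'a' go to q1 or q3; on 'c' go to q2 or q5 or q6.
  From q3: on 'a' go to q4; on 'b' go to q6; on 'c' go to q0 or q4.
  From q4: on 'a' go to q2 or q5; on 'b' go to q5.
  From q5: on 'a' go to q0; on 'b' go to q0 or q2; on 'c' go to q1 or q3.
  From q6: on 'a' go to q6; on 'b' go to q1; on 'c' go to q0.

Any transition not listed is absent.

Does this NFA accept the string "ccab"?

Yes

Start in {q0}.
Read 'c': q0→{q1, q3}; now {q1, q3}.
Read 'c': q1→{q4, q6}, q3→{q0, q4}; now {q0, q4, q6}.
Read 'a': q0→∅, q4→{q2, q5}, q6→{q6}; now {q2, q5, q6}.
Read 'b': q2→∅, q5→{q0, q2}, q6→{q1}; now {q0, q1, q2}.
The final set {q0, q1, q2} contains the accepting state q2.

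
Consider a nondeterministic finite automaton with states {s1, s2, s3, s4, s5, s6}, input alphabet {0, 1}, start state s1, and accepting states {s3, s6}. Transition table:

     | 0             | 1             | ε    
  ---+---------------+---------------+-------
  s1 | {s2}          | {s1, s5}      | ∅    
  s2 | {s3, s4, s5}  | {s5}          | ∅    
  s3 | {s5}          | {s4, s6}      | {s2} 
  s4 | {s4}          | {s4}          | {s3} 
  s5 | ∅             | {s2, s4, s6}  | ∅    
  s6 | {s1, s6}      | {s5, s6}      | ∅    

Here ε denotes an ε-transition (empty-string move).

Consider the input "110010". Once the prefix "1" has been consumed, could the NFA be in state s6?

Start in {s1}.
Read '1': s1→{s1, s5}; now {s1, s5}.
State s6 is not in {s1, s5}.

No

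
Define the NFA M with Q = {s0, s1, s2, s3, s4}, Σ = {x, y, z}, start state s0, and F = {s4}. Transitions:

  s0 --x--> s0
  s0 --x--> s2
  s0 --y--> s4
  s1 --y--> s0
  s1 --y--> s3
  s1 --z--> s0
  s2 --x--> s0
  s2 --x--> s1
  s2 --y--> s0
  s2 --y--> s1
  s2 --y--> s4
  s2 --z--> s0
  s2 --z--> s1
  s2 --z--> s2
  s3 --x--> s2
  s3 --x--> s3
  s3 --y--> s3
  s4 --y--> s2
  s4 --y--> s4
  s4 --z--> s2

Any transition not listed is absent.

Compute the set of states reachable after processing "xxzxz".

Start in {s0}.
Read 'x': {s0} → {s0, s2}.
Read 'x': {s0, s2} → {s0, s1, s2}.
Read 'z': {s0, s1, s2} → {s0, s1, s2}.
Read 'x': {s0, s1, s2} → {s0, s1, s2}.
Read 'z': {s0, s1, s2} → {s0, s1, s2}.

{s0, s1, s2}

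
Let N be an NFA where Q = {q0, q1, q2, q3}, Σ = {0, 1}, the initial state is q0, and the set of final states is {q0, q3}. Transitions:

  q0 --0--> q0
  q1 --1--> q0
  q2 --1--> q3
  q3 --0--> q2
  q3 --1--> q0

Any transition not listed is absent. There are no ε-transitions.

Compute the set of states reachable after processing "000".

{q0}

Start in {q0}.
Read '0': q0→{q0}; now {q0}.
Read '0': q0→{q0}; now {q0}.
Read '0': q0→{q0}; now {q0}.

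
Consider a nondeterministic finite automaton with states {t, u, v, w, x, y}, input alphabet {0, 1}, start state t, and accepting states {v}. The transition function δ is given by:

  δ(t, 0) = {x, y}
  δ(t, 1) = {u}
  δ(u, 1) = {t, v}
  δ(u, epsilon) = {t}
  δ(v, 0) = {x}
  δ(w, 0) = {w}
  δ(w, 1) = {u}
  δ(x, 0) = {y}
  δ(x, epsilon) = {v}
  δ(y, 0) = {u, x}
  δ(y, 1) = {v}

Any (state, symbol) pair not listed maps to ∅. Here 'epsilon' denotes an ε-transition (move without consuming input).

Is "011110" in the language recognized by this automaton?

Start in {t}.
Read '0': t→{x, y}; union {x, y}; ε-closure = {v, x, y}.
Read '1': v→∅, x→∅, y→{v}; now {v}.
Read '1': v→∅; now ∅.
The set is empty and remains empty for the remaining 3 symbols.
The final set ∅ contains no accepting state.

No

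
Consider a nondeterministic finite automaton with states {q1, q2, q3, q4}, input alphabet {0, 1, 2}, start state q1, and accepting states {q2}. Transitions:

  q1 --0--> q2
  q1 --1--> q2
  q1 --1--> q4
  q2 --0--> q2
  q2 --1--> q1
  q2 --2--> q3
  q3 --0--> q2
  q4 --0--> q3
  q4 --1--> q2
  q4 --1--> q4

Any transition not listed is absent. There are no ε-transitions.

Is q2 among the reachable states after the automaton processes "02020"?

Yes

Start in {q1}.
Read '0': q1→{q2}; now {q2}.
Read '2': q2→{q3}; now {q3}.
Read '0': q3→{q2}; now {q2}.
Read '2': q2→{q3}; now {q3}.
Read '0': q3→{q2}; now {q2}.
State q2 is in {q2}.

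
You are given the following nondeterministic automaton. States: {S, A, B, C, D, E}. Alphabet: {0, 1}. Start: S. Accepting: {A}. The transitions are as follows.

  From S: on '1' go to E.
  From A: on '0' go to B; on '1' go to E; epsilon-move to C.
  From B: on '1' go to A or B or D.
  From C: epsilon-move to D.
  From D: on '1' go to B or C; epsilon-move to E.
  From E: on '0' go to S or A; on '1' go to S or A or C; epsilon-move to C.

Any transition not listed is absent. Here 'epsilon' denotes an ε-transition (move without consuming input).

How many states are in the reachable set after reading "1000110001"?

Start in {S}.
Read '1': {S} → {C, D, E}.
Read '0': {C, D, E} → {S, A, C, D, E}.
Read '0': {S, A, C, D, E} → {S, A, B, C, D, E}.
Read '0': {S, A, B, C, D, E} → {S, A, B, C, D, E}.
Read '1': {S, A, B, C, D, E} → {S, A, B, C, D, E}.
Read '1': {S, A, B, C, D, E} → {S, A, B, C, D, E}.
Read '0': {S, A, B, C, D, E} → {S, A, B, C, D, E}.
Read '0': {S, A, B, C, D, E} → {S, A, B, C, D, E}.
Read '0': {S, A, B, C, D, E} → {S, A, B, C, D, E}.
Read '1': {S, A, B, C, D, E} → {S, A, B, C, D, E}.
That set has 6 states.

6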